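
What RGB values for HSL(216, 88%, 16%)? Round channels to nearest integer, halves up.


H=216°, S=0.88, L=0.16
C = (1-|2L-1|)×S = (1-|-0.68|)×0.88 = 0.2816
H' = H/60 = 216/60 ≈ 3.6000; X = C×(1-|H' mod 2 - 1|) = 0.11264
m = L - C/2 = 0.16 - 0.1408 = 0.0192
Sector ⌊H'⌋ = 3 → (R',G',B') = (0.0, 0.11264, 0.2816)
RGB = ((R'+m)×255, (G'+m)×255, (B'+m)×255) = (4.896, 33.6192, 76.704)
Round half up → RGB(5, 34, 77)


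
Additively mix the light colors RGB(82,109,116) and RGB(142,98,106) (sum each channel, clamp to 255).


Additive: each channel = min(255, C₁+C₂)
R: 82+142 = 224 → 224
G: 109+98 = 207 → 207
B: 116+106 = 222 → 222
= RGB(224, 207, 222)


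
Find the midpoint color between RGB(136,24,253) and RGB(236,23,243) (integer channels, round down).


Midpoint: each channel = ⌊(C₁+C₂)/2⌋
R: ⌊(136+236)/2⌋ = 186
G: ⌊(24+23)/2⌋ = 23
B: ⌊(253+243)/2⌋ = 248
= RGB(186, 23, 248)


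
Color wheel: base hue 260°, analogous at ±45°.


Base hue: 260°
Left analog: (260 - 45) mod 360 = 215°
Right analog: (260 + 45) mod 360 = 305°
Analogous hues = 215° and 305°


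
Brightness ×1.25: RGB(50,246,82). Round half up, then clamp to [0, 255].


Multiply each channel by 1.25, round half up, clamp to [0, 255]
R: 50×1.25 = 62.5 → round → 63
G: 246×1.25 = 307.5 → round → 308 → clamp → 255
B: 82×1.25 = 102.5 → round → 103
= RGB(63, 255, 103)


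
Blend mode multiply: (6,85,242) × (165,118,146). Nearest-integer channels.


Multiply: C = A×B/255, rounded to nearest integer
R: 6×165/255 = 990/255 ≈ 3.882 → 4
G: 85×118/255 = 10030/255 ≈ 39.333 → 39
B: 242×146/255 = 35332/255 ≈ 138.557 → 139
= RGB(4, 39, 139)


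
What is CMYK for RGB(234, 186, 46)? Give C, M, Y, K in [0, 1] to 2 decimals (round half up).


R'=234/255≈0.9176, G'=186/255≈0.7294, B'=46/255≈0.1804
K = 1 - max(R',G',B') = 1 - 234/255 = 21/255 = 0.08235… → 0.08
(1-R'-K)/(1-K) simplifies to (max-R)/max with max = 234:
C = (234-234)/234 = 0/234 = 0 → 0.00
M = (234-186)/234 = 48/234 = 0.20512… → 0.21
Y = (234-46)/234 = 188/234 = 0.80341… → 0.80
= CMYK(0.00, 0.21, 0.80, 0.08)


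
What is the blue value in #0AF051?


Color: #0AF051
R = 0A = 10
G = F0 = 240
B = 51 = 81
Blue = 81


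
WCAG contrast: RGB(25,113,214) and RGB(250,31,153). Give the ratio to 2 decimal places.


Linearize each sRGB channel c=v/255: c/12.92 if c ≤ 0.04045 else ((c+0.055)/1.055)^2.4
L = 0.2126×R_lin + 0.7152×G_lin + 0.0722×B_lin
Color 1 (25,113,214):
  R=25: 25/255≈0.0980 > 0.04045 → ((0.0980+0.055)/1.055)^2.4 ≈ 0.00972
  G=113: 113/255≈0.4431 > 0.04045 → ((0.4431+0.055)/1.055)^2.4 ≈ 0.16513
  B=214: 214/255≈0.8392 > 0.04045 → ((0.8392+0.055)/1.055)^2.4 ≈ 0.67244
  L1 = 0.2126×0.00972 + 0.7152×0.16513 + 0.0722×0.67244 ≈ 0.16872
Color 2 (250,31,153):
  R=250: 250/255≈0.9804 > 0.04045 → ((0.9804+0.055)/1.055)^2.4 ≈ 0.95597
  G=31: 31/255≈0.1216 > 0.04045 → ((0.1216+0.055)/1.055)^2.4 ≈ 0.01370
  B=153: 153/255≈0.6000 > 0.04045 → ((0.6000+0.055)/1.055)^2.4 ≈ 0.31855
  L2 = 0.2126×0.95597 + 0.7152×0.01370 + 0.0722×0.31855 ≈ 0.23604
Lighter = 0.23604, Darker = 0.16872
Ratio = (L_lighter + 0.05) / (L_darker + 0.05)
Ratio = (0.23604 + 0.05) / (0.16872 + 0.05) = 0.28604 / 0.21872 ≈ 1.3078
Ratio ≈ 1.31:1


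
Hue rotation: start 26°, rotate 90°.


New hue = (H + rotation) mod 360
New hue = (26 + 90) mod 360
= 116 mod 360
= 116°


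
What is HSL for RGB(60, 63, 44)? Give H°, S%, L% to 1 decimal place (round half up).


Normalize: R'=60/255≈0.2353, G'=63/255≈0.2471, B'=44/255≈0.1725
Max=63/255, Min=44/255, Δ=Max-Min=19/255
L = (Max+Min)/2 = (63+44)/510 = 107/510 = 0.20980… → L = 21.0%
L ≤ 0.5 → S = Δ/(Max+Min) = 19/(63+44) = 19/107 = 0.17757… → S = 17.8%
(the 1/255 factors cancel in S and H, so raw channel differences can be used)
Max is G' → H = 60 × ((B-R)/Δ + 2) = 60 × ((44-60)/19 + 2)
  -16/19 + 2 = -0.8421… + 2 = 1.1578…
  H = 60 × 1.1578… = 69.473…° → H = 69.5°
= HSL(69.5°, 17.8%, 21.0%)


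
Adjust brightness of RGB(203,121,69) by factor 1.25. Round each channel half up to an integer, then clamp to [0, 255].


Multiply each channel by 1.25, round half up, clamp to [0, 255]
R: 203×1.25 = 253.75 → round → 254
G: 121×1.25 = 151.25 → round → 151
B: 69×1.25 = 86.25 → round → 86
= RGB(254, 151, 86)


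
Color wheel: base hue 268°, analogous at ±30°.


Base hue: 268°
Left analog: (268 - 30) mod 360 = 238°
Right analog: (268 + 30) mod 360 = 298°
Analogous hues = 238° and 298°


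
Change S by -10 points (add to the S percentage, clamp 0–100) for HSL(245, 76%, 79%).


Original S = 76%
Adjustment = -10 percentage points
New S = 76 + (-10) = 66
Clamp to [0, 100] → 66
= HSL(245°, 66%, 79%)


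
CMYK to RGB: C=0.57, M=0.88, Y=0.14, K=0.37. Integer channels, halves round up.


R = 255 × (1-C) × (1-K) = 255 × 0.43 × 0.63 = 69.0795 → 69
G = 255 × (1-M) × (1-K) = 255 × 0.12 × 0.63 = 19.278 → 19
B = 255 × (1-Y) × (1-K) = 255 × 0.86 × 0.63 = 138.159 → 138
= RGB(69, 19, 138)


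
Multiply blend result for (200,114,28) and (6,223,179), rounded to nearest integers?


Multiply: C = A×B/255, rounded to nearest integer
R: 200×6/255 = 1200/255 ≈ 4.706 → 5
G: 114×223/255 = 25422/255 ≈ 99.694 → 100
B: 28×179/255 = 5012/255 ≈ 19.655 → 20
= RGB(5, 100, 20)


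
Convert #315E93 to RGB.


31 → 49 (R)
5E → 94 (G)
93 → 147 (B)
= RGB(49, 94, 147)


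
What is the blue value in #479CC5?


Color: #479CC5
R = 47 = 71
G = 9C = 156
B = C5 = 197
Blue = 197


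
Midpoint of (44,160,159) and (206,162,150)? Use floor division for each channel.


Midpoint: each channel = ⌊(C₁+C₂)/2⌋
R: ⌊(44+206)/2⌋ = 125
G: ⌊(160+162)/2⌋ = 161
B: ⌊(159+150)/2⌋ = 154
= RGB(125, 161, 154)


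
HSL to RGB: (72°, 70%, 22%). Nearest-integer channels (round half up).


H=72°, S=0.70, L=0.22
C = (1-|2L-1|)×S = (1-|-0.56|)×0.70 = 0.308
H' = H/60 = 72/60 ≈ 1.2000; X = C×(1-|H' mod 2 - 1|) = 0.2464
m = L - C/2 = 0.22 - 0.154 = 0.066
Sector ⌊H'⌋ = 1 → (R',G',B') = (0.2464, 0.308, 0.0)
RGB = ((R'+m)×255, (G'+m)×255, (B'+m)×255) = (79.662, 95.37, 16.83)
Round half up → RGB(80, 95, 17)


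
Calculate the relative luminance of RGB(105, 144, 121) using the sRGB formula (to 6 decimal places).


Linearize each channel (sRGB transfer function): c = v/255; c_lin = c/12.92 if c ≤ 0.04045, else ((c+0.055)/1.055)^2.4
  R: 105/255 ≈ 0.411765 > 0.04045 → ((0.411765+0.055)/1.055)^2.4 ≈ 0.141263
  G: 144/255 ≈ 0.564706 > 0.04045 → ((0.564706+0.055)/1.055)^2.4 ≈ 0.278894
  B: 121/255 ≈ 0.474510 > 0.04045 → ((0.474510+0.055)/1.055)^2.4 ≈ 0.191202
R_lin = 0.141263, G_lin = 0.278894, B_lin = 0.191202
L = 0.2126×R + 0.7152×G + 0.0722×B
L = 0.2126×0.141263 + 0.7152×0.278894 + 0.0722×0.191202
L ≈ 0.243303


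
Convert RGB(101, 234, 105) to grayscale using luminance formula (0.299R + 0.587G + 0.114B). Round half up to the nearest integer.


Gray = 0.299×R + 0.587×G + 0.114×B
Gray = 0.299×101 + 0.587×234 + 0.114×105
Gray = 30.199 + 137.358 + 11.970
Gray = 179.527 → round half up → 180
Gray = 180


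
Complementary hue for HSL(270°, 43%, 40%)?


Complement = opposite side of color wheel = hue + 180°
H' = (270 + 180) mod 360 = 90°
S and L unchanged.
= HSL(90°, 43%, 40%)


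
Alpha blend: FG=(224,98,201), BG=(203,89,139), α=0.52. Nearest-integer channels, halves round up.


C = α×F + (1-α)×B, with 1-α = 0.48
R: 0.52×224 + 0.48×203 = 116.48 + 97.44 = 213.92 → 214
G: 0.52×98 + 0.48×89 = 50.96 + 42.72 = 93.68 → 94
B: 0.52×201 + 0.48×139 = 104.52 + 66.72 = 171.24 → 171
= RGB(214, 94, 171)


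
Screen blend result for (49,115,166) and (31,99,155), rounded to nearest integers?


Screen: C = 255 - (255-A)×(255-B)/255, rounded to nearest integer
R: 255 - (255-49)×(255-31)/255 = 255 - 46144/255 ≈ 255 - 180.957 = 74.043 → 74
G: 255 - (255-115)×(255-99)/255 = 255 - 21840/255 ≈ 255 - 85.647 = 169.353 → 169
B: 255 - (255-166)×(255-155)/255 = 255 - 8900/255 ≈ 255 - 34.902 = 220.098 → 220
= RGB(74, 169, 220)


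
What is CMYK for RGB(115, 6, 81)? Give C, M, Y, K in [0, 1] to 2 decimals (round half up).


R'=115/255≈0.4510, G'=6/255≈0.0235, B'=81/255≈0.3176
K = 1 - max(R',G',B') = 1 - 115/255 = 140/255 = 0.54901… → 0.55
(1-R'-K)/(1-K) simplifies to (max-R)/max with max = 115:
C = (115-115)/115 = 0/115 = 0 → 0.00
M = (115-6)/115 = 109/115 = 0.94782… → 0.95
Y = (115-81)/115 = 34/115 = 0.29565… → 0.30
= CMYK(0.00, 0.95, 0.30, 0.55)


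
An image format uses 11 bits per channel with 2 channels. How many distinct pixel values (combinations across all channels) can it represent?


Total bits = 11 bits/channel × 2 channels = 22 bits
Distinct pixel values = 2^22
= 4,194,304 pixel values


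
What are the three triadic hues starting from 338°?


Triadic: equally spaced at 120° intervals
H1 = 338°
H2 = (338 + 120) mod 360 = 98°
H3 = (338 + 240) mod 360 = 218°
Triadic = 338°, 98°, 218°


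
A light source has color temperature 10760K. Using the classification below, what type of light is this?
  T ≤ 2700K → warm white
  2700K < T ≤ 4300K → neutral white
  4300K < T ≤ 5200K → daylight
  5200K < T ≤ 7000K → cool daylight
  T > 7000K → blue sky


Temperature: 10760K
10760K > 7000K → blue sky
Classification: blue sky


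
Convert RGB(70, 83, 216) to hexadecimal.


R = 70 → 46 (hex)
G = 83 → 53 (hex)
B = 216 → D8 (hex)
Hex = #4653D8


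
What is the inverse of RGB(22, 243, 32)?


Invert: (255-R, 255-G, 255-B)
R: 255-22 = 233
G: 255-243 = 12
B: 255-32 = 223
= RGB(233, 12, 223)


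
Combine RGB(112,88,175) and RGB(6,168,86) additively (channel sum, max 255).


Additive: each channel = min(255, C₁+C₂)
R: 112+6 = 118 → 118
G: 88+168 = 256 → 255
B: 175+86 = 261 → 255
= RGB(118, 255, 255)


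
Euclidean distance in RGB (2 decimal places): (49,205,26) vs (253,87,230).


d = √[(R₁-R₂)² + (G₁-G₂)² + (B₁-B₂)²]
d = √[(49-253)² + (205-87)² + (26-230)²]
d = √[41616 + 13924 + 41616]
d = √97156
d ≈ 311.70


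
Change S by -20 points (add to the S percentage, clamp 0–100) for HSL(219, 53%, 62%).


Original S = 53%
Adjustment = -20 percentage points
New S = 53 + (-20) = 33
Clamp to [0, 100] → 33
= HSL(219°, 33%, 62%)


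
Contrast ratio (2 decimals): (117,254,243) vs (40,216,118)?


Linearize each sRGB channel c=v/255: c/12.92 if c ≤ 0.04045 else ((c+0.055)/1.055)^2.4
L = 0.2126×R_lin + 0.7152×G_lin + 0.0722×B_lin
Color 1 (117,254,243):
  R=117: 117/255≈0.4588 > 0.04045 → ((0.4588+0.055)/1.055)^2.4 ≈ 0.17789
  G=254: 254/255≈0.9961 > 0.04045 → ((0.9961+0.055)/1.055)^2.4 ≈ 0.99110
  B=243: 243/255≈0.9529 > 0.04045 → ((0.9529+0.055)/1.055)^2.4 ≈ 0.89627
  L1 = 0.2126×0.17789 + 0.7152×0.99110 + 0.0722×0.89627 ≈ 0.81137
Color 2 (40,216,118):
  R=40: 40/255≈0.1569 > 0.04045 → ((0.1569+0.055)/1.055)^2.4 ≈ 0.02122
  G=216: 216/255≈0.8471 > 0.04045 → ((0.8471+0.055)/1.055)^2.4 ≈ 0.68669
  B=118: 118/255≈0.4627 > 0.04045 → ((0.4627+0.055)/1.055)^2.4 ≈ 0.18116
  L2 = 0.2126×0.02122 + 0.7152×0.68669 + 0.0722×0.18116 ≈ 0.50871
Lighter = 0.81137, Darker = 0.50871
Ratio = (L_lighter + 0.05) / (L_darker + 0.05)
Ratio = (0.81137 + 0.05) / (0.50871 + 0.05) = 0.86137 / 0.55871 ≈ 1.5417
Ratio ≈ 1.54:1


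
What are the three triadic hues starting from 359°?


Triadic: equally spaced at 120° intervals
H1 = 359°
H2 = (359 + 120) mod 360 = 119°
H3 = (359 + 240) mod 360 = 239°
Triadic = 359°, 119°, 239°


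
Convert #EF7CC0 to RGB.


EF → 239 (R)
7C → 124 (G)
C0 → 192 (B)
= RGB(239, 124, 192)


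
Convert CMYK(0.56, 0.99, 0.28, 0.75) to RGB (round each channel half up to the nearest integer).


R = 255 × (1-C) × (1-K) = 255 × 0.44 × 0.25 = 28.05 → 28
G = 255 × (1-M) × (1-K) = 255 × 0.01 × 0.25 = 0.6375 → 1
B = 255 × (1-Y) × (1-K) = 255 × 0.72 × 0.25 = 45.9 → 46
= RGB(28, 1, 46)


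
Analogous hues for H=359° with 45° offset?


Base hue: 359°
Left analog: (359 - 45) mod 360 = 314°
Right analog: (359 + 45) mod 360 = 44°
Analogous hues = 314° and 44°


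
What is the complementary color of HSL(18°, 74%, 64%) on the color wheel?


Complement = opposite side of color wheel = hue + 180°
H' = (18 + 180) mod 360 = 198°
S and L unchanged.
= HSL(198°, 74%, 64%)


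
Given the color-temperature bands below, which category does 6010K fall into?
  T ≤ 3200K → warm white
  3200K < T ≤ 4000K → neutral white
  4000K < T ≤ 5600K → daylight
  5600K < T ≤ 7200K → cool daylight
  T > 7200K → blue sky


Temperature: 6010K
5600K < 6010K ≤ 7200K → cool daylight
Classification: cool daylight


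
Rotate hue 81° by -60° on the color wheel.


New hue = (H + rotation) mod 360
New hue = (81 -60) mod 360
= 21 mod 360
= 21°


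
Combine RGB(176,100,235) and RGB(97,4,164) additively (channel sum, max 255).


Additive: each channel = min(255, C₁+C₂)
R: 176+97 = 273 → 255
G: 100+4 = 104 → 104
B: 235+164 = 399 → 255
= RGB(255, 104, 255)


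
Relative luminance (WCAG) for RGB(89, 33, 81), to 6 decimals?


Linearize each channel (sRGB transfer function): c = v/255; c_lin = c/12.92 if c ≤ 0.04045, else ((c+0.055)/1.055)^2.4
  R: 89/255 ≈ 0.349020 > 0.04045 → ((0.349020+0.055)/1.055)^2.4 ≈ 0.099899
  G: 33/255 ≈ 0.129412 > 0.04045 → ((0.129412+0.055)/1.055)^2.4 ≈ 0.015209
  B: 81/255 ≈ 0.317647 > 0.04045 → ((0.317647+0.055)/1.055)^2.4 ≈ 0.082283
R_lin = 0.099899, G_lin = 0.015209, B_lin = 0.082283
L = 0.2126×R + 0.7152×G + 0.0722×B
L = 0.2126×0.099899 + 0.7152×0.015209 + 0.0722×0.082283
L ≈ 0.038056


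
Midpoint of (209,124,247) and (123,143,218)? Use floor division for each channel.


Midpoint: each channel = ⌊(C₁+C₂)/2⌋
R: ⌊(209+123)/2⌋ = 166
G: ⌊(124+143)/2⌋ = 133
B: ⌊(247+218)/2⌋ = 232
= RGB(166, 133, 232)


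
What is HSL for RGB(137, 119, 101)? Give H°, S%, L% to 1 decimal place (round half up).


Normalize: R'=137/255≈0.5373, G'=119/255≈0.4667, B'=101/255≈0.3961
Max=137/255, Min=101/255, Δ=Max-Min=36/255
L = (Max+Min)/2 = (137+101)/510 = 238/510 = 0.46666… → L = 46.7%
L ≤ 0.5 → S = Δ/(Max+Min) = 36/(137+101) = 36/238 = 0.15126… → S = 15.1%
(the 1/255 factors cancel in S and H, so raw channel differences can be used)
Max is R' → H = 60 × (((G-B)/Δ) mod 6) = 60 × (((119-101)/36) mod 6)
  18/36 = 0.5
  H = 60 × 0.5 = 30° → H = 30.0°
= HSL(30.0°, 15.1%, 46.7%)


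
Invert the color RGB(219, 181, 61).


Invert: (255-R, 255-G, 255-B)
R: 255-219 = 36
G: 255-181 = 74
B: 255-61 = 194
= RGB(36, 74, 194)


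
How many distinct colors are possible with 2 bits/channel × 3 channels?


Total bits = 2 bits/channel × 3 channels = 6 bits
Distinct colors = 2^6
= 64 colors


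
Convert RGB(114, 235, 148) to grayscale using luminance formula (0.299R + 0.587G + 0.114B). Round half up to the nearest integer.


Gray = 0.299×R + 0.587×G + 0.114×B
Gray = 0.299×114 + 0.587×235 + 0.114×148
Gray = 34.086 + 137.945 + 16.872
Gray = 188.903 → round half up → 189
Gray = 189


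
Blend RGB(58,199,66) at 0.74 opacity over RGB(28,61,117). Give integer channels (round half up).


C = α×F + (1-α)×B, with 1-α = 0.26
R: 0.74×58 + 0.26×28 = 42.92 + 7.28 = 50.20 → 50
G: 0.74×199 + 0.26×61 = 147.26 + 15.86 = 163.12 → 163
B: 0.74×66 + 0.26×117 = 48.84 + 30.42 = 79.26 → 79
= RGB(50, 163, 79)


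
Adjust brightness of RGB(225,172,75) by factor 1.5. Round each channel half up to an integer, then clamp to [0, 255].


Multiply each channel by 1.5, round half up, clamp to [0, 255]
R: 225×1.5 = 337.5 → round → 338 → clamp → 255
G: 172×1.5 = 258 → clamp → 255
B: 75×1.5 = 112.5 → round → 113
= RGB(255, 255, 113)


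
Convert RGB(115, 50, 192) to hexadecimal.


R = 115 → 73 (hex)
G = 50 → 32 (hex)
B = 192 → C0 (hex)
Hex = #7332C0


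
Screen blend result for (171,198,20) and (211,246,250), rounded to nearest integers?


Screen: C = 255 - (255-A)×(255-B)/255, rounded to nearest integer
R: 255 - (255-171)×(255-211)/255 = 255 - 3696/255 ≈ 255 - 14.494 = 240.506 → 241
G: 255 - (255-198)×(255-246)/255 = 255 - 513/255 ≈ 255 - 2.012 = 252.988 → 253
B: 255 - (255-20)×(255-250)/255 = 255 - 1175/255 ≈ 255 - 4.608 = 250.392 → 250
= RGB(241, 253, 250)


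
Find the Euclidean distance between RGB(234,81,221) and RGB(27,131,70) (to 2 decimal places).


d = √[(R₁-R₂)² + (G₁-G₂)² + (B₁-B₂)²]
d = √[(234-27)² + (81-131)² + (221-70)²]
d = √[42849 + 2500 + 22801]
d = √68150
d ≈ 261.06


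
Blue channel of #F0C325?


Color: #F0C325
R = F0 = 240
G = C3 = 195
B = 25 = 37
Blue = 37


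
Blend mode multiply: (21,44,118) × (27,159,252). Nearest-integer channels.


Multiply: C = A×B/255, rounded to nearest integer
R: 21×27/255 = 567/255 ≈ 2.224 → 2
G: 44×159/255 = 6996/255 ≈ 27.435 → 27
B: 118×252/255 = 29736/255 ≈ 116.612 → 117
= RGB(2, 27, 117)


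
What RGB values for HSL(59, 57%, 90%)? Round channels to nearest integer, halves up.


H=59°, S=0.57, L=0.90
C = (1-|2L-1|)×S = (1-|0.80|)×0.57 = 0.114
H' = H/60 = 59/60 ≈ 0.9833; X = C×(1-|H' mod 2 - 1|) = 0.1121
m = L - C/2 = 0.90 - 0.057 = 0.843
Sector ⌊H'⌋ = 0 → (R',G',B') = (0.114, 0.1121, 0.0)
RGB = ((R'+m)×255, (G'+m)×255, (B'+m)×255) = (244.035, 243.5505, 214.965)
Round half up → RGB(244, 244, 215)


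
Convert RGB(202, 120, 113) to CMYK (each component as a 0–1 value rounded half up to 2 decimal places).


R'=202/255≈0.7922, G'=120/255≈0.4706, B'=113/255≈0.4431
K = 1 - max(R',G',B') = 1 - 202/255 = 53/255 = 0.20784… → 0.21
(1-R'-K)/(1-K) simplifies to (max-R)/max with max = 202:
C = (202-202)/202 = 0/202 = 0 → 0.00
M = (202-120)/202 = 82/202 = 0.40594… → 0.41
Y = (202-113)/202 = 89/202 = 0.44059… → 0.44
= CMYK(0.00, 0.41, 0.44, 0.21)


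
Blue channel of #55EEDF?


Color: #55EEDF
R = 55 = 85
G = EE = 238
B = DF = 223
Blue = 223


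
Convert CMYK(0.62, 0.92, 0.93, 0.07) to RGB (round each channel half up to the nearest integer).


R = 255 × (1-C) × (1-K) = 255 × 0.38 × 0.93 = 90.117 → 90
G = 255 × (1-M) × (1-K) = 255 × 0.08 × 0.93 = 18.972 → 19
B = 255 × (1-Y) × (1-K) = 255 × 0.07 × 0.93 = 16.6005 → 17
= RGB(90, 19, 17)


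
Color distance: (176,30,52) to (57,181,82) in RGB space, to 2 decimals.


d = √[(R₁-R₂)² + (G₁-G₂)² + (B₁-B₂)²]
d = √[(176-57)² + (30-181)² + (52-82)²]
d = √[14161 + 22801 + 900]
d = √37862
d ≈ 194.58


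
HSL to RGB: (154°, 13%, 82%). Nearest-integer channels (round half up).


H=154°, S=0.13, L=0.82
C = (1-|2L-1|)×S = (1-|0.64|)×0.13 = 0.0468
H' = H/60 = 154/60 ≈ 2.5667; X = C×(1-|H' mod 2 - 1|) = 0.02652
m = L - C/2 = 0.82 - 0.0234 = 0.7966
Sector ⌊H'⌋ = 2 → (R',G',B') = (0.0, 0.0468, 0.02652)
RGB = ((R'+m)×255, (G'+m)×255, (B'+m)×255) = (203.133, 215.067, 209.8956)
Round half up → RGB(203, 215, 210)


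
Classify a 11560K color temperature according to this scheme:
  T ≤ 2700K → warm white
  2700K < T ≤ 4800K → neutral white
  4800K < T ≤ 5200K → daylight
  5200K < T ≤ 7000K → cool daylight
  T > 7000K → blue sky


Temperature: 11560K
11560K > 7000K → blue sky
Classification: blue sky


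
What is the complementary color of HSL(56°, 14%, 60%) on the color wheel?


Complement = opposite side of color wheel = hue + 180°
H' = (56 + 180) mod 360 = 236°
S and L unchanged.
= HSL(236°, 14%, 60%)


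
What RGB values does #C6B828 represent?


C6 → 198 (R)
B8 → 184 (G)
28 → 40 (B)
= RGB(198, 184, 40)


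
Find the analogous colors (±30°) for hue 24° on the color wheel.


Base hue: 24°
Left analog: (24 - 30) mod 360 = 354°
Right analog: (24 + 30) mod 360 = 54°
Analogous hues = 354° and 54°


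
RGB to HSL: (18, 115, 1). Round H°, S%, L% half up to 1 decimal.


Normalize: R'=18/255≈0.0706, G'=115/255≈0.4510, B'=1/255≈0.0039
Max=115/255, Min=1/255, Δ=Max-Min=114/255
L = (Max+Min)/2 = (115+1)/510 = 116/510 = 0.22745… → L = 22.7%
L ≤ 0.5 → S = Δ/(Max+Min) = 114/(115+1) = 114/116 = 0.98275… → S = 98.3%
(the 1/255 factors cancel in S and H, so raw channel differences can be used)
Max is G' → H = 60 × ((B-R)/Δ + 2) = 60 × ((1-18)/114 + 2)
  -17/114 + 2 = -0.1491… + 2 = 1.8508…
  H = 60 × 1.8508… = 111.052…° → H = 111.1°
= HSL(111.1°, 98.3%, 22.7%)


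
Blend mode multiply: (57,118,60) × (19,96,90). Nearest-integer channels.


Multiply: C = A×B/255, rounded to nearest integer
R: 57×19/255 = 1083/255 ≈ 4.247 → 4
G: 118×96/255 = 11328/255 ≈ 44.424 → 44
B: 60×90/255 = 5400/255 ≈ 21.176 → 21
= RGB(4, 44, 21)


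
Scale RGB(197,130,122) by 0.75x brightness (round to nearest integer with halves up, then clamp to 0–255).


Multiply each channel by 0.75, round half up, clamp to [0, 255]
R: 197×0.75 = 147.75 → round → 148
G: 130×0.75 = 97.5 → round → 98
B: 122×0.75 = 91.5 → round → 92
= RGB(148, 98, 92)


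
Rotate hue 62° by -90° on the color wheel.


New hue = (H + rotation) mod 360
New hue = (62 -90) mod 360
= -28 mod 360
= 332°


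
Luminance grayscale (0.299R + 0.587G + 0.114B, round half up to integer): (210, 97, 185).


Gray = 0.299×R + 0.587×G + 0.114×B
Gray = 0.299×210 + 0.587×97 + 0.114×185
Gray = 62.790 + 56.939 + 21.090
Gray = 140.819 → round half up → 141
Gray = 141


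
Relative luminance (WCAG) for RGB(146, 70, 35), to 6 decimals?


Linearize each channel (sRGB transfer function): c = v/255; c_lin = c/12.92 if c ≤ 0.04045, else ((c+0.055)/1.055)^2.4
  R: 146/255 ≈ 0.572549 > 0.04045 → ((0.572549+0.055)/1.055)^2.4 ≈ 0.287441
  G: 70/255 ≈ 0.274510 > 0.04045 → ((0.274510+0.055)/1.055)^2.4 ≈ 0.061246
  B: 35/255 ≈ 0.137255 > 0.04045 → ((0.137255+0.055)/1.055)^2.4 ≈ 0.016807
R_lin = 0.287441, G_lin = 0.061246, B_lin = 0.016807
L = 0.2126×R + 0.7152×G + 0.0722×B
L = 0.2126×0.287441 + 0.7152×0.061246 + 0.0722×0.016807
L ≈ 0.106127


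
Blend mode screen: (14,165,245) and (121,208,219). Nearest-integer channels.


Screen: C = 255 - (255-A)×(255-B)/255, rounded to nearest integer
R: 255 - (255-14)×(255-121)/255 = 255 - 32294/255 ≈ 255 - 126.643 = 128.357 → 128
G: 255 - (255-165)×(255-208)/255 = 255 - 4230/255 ≈ 255 - 16.588 = 238.412 → 238
B: 255 - (255-245)×(255-219)/255 = 255 - 360/255 ≈ 255 - 1.412 = 253.588 → 254
= RGB(128, 238, 254)


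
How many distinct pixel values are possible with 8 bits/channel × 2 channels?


Total bits = 8 bits/channel × 2 channels = 16 bits
Distinct pixel values = 2^16
= 65,536 pixel values


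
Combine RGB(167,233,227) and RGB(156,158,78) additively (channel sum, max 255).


Additive: each channel = min(255, C₁+C₂)
R: 167+156 = 323 → 255
G: 233+158 = 391 → 255
B: 227+78 = 305 → 255
= RGB(255, 255, 255)


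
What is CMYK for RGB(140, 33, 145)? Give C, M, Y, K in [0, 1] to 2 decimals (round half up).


R'=140/255≈0.5490, G'=33/255≈0.1294, B'=145/255≈0.5686
K = 1 - max(R',G',B') = 1 - 145/255 = 110/255 = 0.43137… → 0.43
(1-R'-K)/(1-K) simplifies to (max-R)/max with max = 145:
C = (145-140)/145 = 5/145 = 0.03448… → 0.03
M = (145-33)/145 = 112/145 = 0.77241… → 0.77
Y = (145-145)/145 = 0/145 = 0 → 0.00
= CMYK(0.03, 0.77, 0.00, 0.43)


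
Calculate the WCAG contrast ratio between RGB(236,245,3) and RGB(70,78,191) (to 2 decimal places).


Linearize each sRGB channel c=v/255: c/12.92 if c ≤ 0.04045 else ((c+0.055)/1.055)^2.4
L = 0.2126×R_lin + 0.7152×G_lin + 0.0722×B_lin
Color 1 (236,245,3):
  R=236: 236/255≈0.9255 > 0.04045 → ((0.9255+0.055)/1.055)^2.4 ≈ 0.83880
  G=245: 245/255≈0.9608 > 0.04045 → ((0.9608+0.055)/1.055)^2.4 ≈ 0.91310
  B=3: 3/255≈0.0118 ≤ 0.04045 → 0.0118/12.92 ≈ 0.00091
  L1 = 0.2126×0.83880 + 0.7152×0.91310 + 0.0722×0.00091 ≈ 0.83144
Color 2 (70,78,191):
  R=70: 70/255≈0.2745 > 0.04045 → ((0.2745+0.055)/1.055)^2.4 ≈ 0.06125
  G=78: 78/255≈0.3059 > 0.04045 → ((0.3059+0.055)/1.055)^2.4 ≈ 0.07619
  B=191: 191/255≈0.7490 > 0.04045 → ((0.7490+0.055)/1.055)^2.4 ≈ 0.52100
  L2 = 0.2126×0.06125 + 0.7152×0.07619 + 0.0722×0.52100 ≈ 0.10512
Lighter = 0.83144, Darker = 0.10512
Ratio = (L_lighter + 0.05) / (L_darker + 0.05)
Ratio = (0.83144 + 0.05) / (0.10512 + 0.05) = 0.88144 / 0.15512 ≈ 5.6822
Ratio ≈ 5.68:1


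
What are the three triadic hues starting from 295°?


Triadic: equally spaced at 120° intervals
H1 = 295°
H2 = (295 + 120) mod 360 = 55°
H3 = (295 + 240) mod 360 = 175°
Triadic = 295°, 55°, 175°


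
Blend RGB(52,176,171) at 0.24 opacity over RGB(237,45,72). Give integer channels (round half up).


C = α×F + (1-α)×B, with 1-α = 0.76
R: 0.24×52 + 0.76×237 = 12.48 + 180.12 = 192.60 → 193
G: 0.24×176 + 0.76×45 = 42.24 + 34.20 = 76.44 → 76
B: 0.24×171 + 0.76×72 = 41.04 + 54.72 = 95.76 → 96
= RGB(193, 76, 96)


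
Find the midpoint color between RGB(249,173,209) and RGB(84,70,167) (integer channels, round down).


Midpoint: each channel = ⌊(C₁+C₂)/2⌋
R: ⌊(249+84)/2⌋ = 166
G: ⌊(173+70)/2⌋ = 121
B: ⌊(209+167)/2⌋ = 188
= RGB(166, 121, 188)


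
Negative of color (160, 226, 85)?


Invert: (255-R, 255-G, 255-B)
R: 255-160 = 95
G: 255-226 = 29
B: 255-85 = 170
= RGB(95, 29, 170)


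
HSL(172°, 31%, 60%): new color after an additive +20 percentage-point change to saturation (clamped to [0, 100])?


Original S = 31%
Adjustment = +20 percentage points
New S = 31 + (20) = 51
Clamp to [0, 100] → 51
= HSL(172°, 51%, 60%)


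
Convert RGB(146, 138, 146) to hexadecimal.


R = 146 → 92 (hex)
G = 138 → 8A (hex)
B = 146 → 92 (hex)
Hex = #928A92


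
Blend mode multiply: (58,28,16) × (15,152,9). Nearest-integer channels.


Multiply: C = A×B/255, rounded to nearest integer
R: 58×15/255 = 870/255 ≈ 3.412 → 3
G: 28×152/255 = 4256/255 ≈ 16.690 → 17
B: 16×9/255 = 144/255 ≈ 0.565 → 1
= RGB(3, 17, 1)


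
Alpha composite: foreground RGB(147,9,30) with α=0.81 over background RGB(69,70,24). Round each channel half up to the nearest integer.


C = α×F + (1-α)×B, with 1-α = 0.19
R: 0.81×147 + 0.19×69 = 119.07 + 13.11 = 132.18 → 132
G: 0.81×9 + 0.19×70 = 7.29 + 13.30 = 20.59 → 21
B: 0.81×30 + 0.19×24 = 24.30 + 4.56 = 28.86 → 29
= RGB(132, 21, 29)


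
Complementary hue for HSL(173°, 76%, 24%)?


Complement = opposite side of color wheel = hue + 180°
H' = (173 + 180) mod 360 = 353°
S and L unchanged.
= HSL(353°, 76%, 24%)


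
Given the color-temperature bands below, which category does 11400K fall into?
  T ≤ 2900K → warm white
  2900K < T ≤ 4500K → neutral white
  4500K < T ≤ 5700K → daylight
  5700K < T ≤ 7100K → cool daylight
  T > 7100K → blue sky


Temperature: 11400K
11400K > 7100K → blue sky
Classification: blue sky


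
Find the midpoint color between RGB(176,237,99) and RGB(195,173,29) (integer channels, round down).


Midpoint: each channel = ⌊(C₁+C₂)/2⌋
R: ⌊(176+195)/2⌋ = 185
G: ⌊(237+173)/2⌋ = 205
B: ⌊(99+29)/2⌋ = 64
= RGB(185, 205, 64)


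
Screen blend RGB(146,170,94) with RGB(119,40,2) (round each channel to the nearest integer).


Screen: C = 255 - (255-A)×(255-B)/255, rounded to nearest integer
R: 255 - (255-146)×(255-119)/255 = 255 - 14824/255 ≈ 255 - 58.133 = 196.867 → 197
G: 255 - (255-170)×(255-40)/255 = 255 - 18275/255 ≈ 255 - 71.667 = 183.333 → 183
B: 255 - (255-94)×(255-2)/255 = 255 - 40733/255 ≈ 255 - 159.737 = 95.263 → 95
= RGB(197, 183, 95)


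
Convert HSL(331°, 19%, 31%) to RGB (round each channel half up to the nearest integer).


H=331°, S=0.19, L=0.31
C = (1-|2L-1|)×S = (1-|-0.38|)×0.19 = 0.1178
H' = H/60 = 331/60 ≈ 5.5167; X = C×(1-|H' mod 2 - 1|) ≈ 0.0569
m = L - C/2 = 0.31 - 0.0589 = 0.2511
Sector ⌊H'⌋ = 5 → (R',G',B') = (0.1178, 0.0, ≈0.0569)
RGB = ((R'+m)×255, (G'+m)×255, (B'+m)×255) = (94.0695, 64.0305, 78.54935)
Round half up → RGB(94, 64, 79)


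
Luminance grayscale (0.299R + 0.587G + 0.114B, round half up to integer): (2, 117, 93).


Gray = 0.299×R + 0.587×G + 0.114×B
Gray = 0.299×2 + 0.587×117 + 0.114×93
Gray = 0.598 + 68.679 + 10.602
Gray = 79.879 → round half up → 80
Gray = 80


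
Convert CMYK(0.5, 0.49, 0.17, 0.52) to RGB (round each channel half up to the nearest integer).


R = 255 × (1-C) × (1-K) = 255 × 0.50 × 0.48 = 61.2 → 61
G = 255 × (1-M) × (1-K) = 255 × 0.51 × 0.48 = 62.424 → 62
B = 255 × (1-Y) × (1-K) = 255 × 0.83 × 0.48 = 101.592 → 102
= RGB(61, 62, 102)


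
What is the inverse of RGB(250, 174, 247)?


Invert: (255-R, 255-G, 255-B)
R: 255-250 = 5
G: 255-174 = 81
B: 255-247 = 8
= RGB(5, 81, 8)


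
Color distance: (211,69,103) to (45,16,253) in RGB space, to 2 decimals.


d = √[(R₁-R₂)² + (G₁-G₂)² + (B₁-B₂)²]
d = √[(211-45)² + (69-16)² + (103-253)²]
d = √[27556 + 2809 + 22500]
d = √52865
d ≈ 229.92


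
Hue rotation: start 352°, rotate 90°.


New hue = (H + rotation) mod 360
New hue = (352 + 90) mod 360
= 442 mod 360
= 82°


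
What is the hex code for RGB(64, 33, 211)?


R = 64 → 40 (hex)
G = 33 → 21 (hex)
B = 211 → D3 (hex)
Hex = #4021D3


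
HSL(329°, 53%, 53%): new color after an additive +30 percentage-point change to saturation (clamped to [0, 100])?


Original S = 53%
Adjustment = +30 percentage points
New S = 53 + (30) = 83
Clamp to [0, 100] → 83
= HSL(329°, 83%, 53%)


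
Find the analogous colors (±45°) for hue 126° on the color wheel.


Base hue: 126°
Left analog: (126 - 45) mod 360 = 81°
Right analog: (126 + 45) mod 360 = 171°
Analogous hues = 81° and 171°


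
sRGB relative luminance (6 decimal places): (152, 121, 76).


Linearize each channel (sRGB transfer function): c = v/255; c_lin = c/12.92 if c ≤ 0.04045, else ((c+0.055)/1.055)^2.4
  R: 152/255 ≈ 0.596078 > 0.04045 → ((0.596078+0.055)/1.055)^2.4 ≈ 0.313989
  G: 121/255 ≈ 0.474510 > 0.04045 → ((0.474510+0.055)/1.055)^2.4 ≈ 0.191202
  B: 76/255 ≈ 0.298039 > 0.04045 → ((0.298039+0.055)/1.055)^2.4 ≈ 0.072272
R_lin = 0.313989, G_lin = 0.191202, B_lin = 0.072272
L = 0.2126×R + 0.7152×G + 0.0722×B
L = 0.2126×0.313989 + 0.7152×0.191202 + 0.0722×0.072272
L ≈ 0.208719


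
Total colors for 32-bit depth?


Colors = 2^bits = 2^32
= 4,294,967,296 colors


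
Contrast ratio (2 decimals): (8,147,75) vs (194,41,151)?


Linearize each sRGB channel c=v/255: c/12.92 if c ≤ 0.04045 else ((c+0.055)/1.055)^2.4
L = 0.2126×R_lin + 0.7152×G_lin + 0.0722×B_lin
Color 1 (8,147,75):
  R=8: 8/255≈0.0314 ≤ 0.04045 → 0.0314/12.92 ≈ 0.00243
  G=147: 147/255≈0.5765 > 0.04045 → ((0.5765+0.055)/1.055)^2.4 ≈ 0.29177
  B=75: 75/255≈0.2941 > 0.04045 → ((0.2941+0.055)/1.055)^2.4 ≈ 0.07036
  L1 = 0.2126×0.00243 + 0.7152×0.29177 + 0.0722×0.07036 ≈ 0.21427
Color 2 (194,41,151):
  R=194: 194/255≈0.7608 > 0.04045 → ((0.7608+0.055)/1.055)^2.4 ≈ 0.53948
  G=41: 41/255≈0.1608 > 0.04045 → ((0.1608+0.055)/1.055)^2.4 ≈ 0.02217
  B=151: 151/255≈0.5922 > 0.04045 → ((0.5922+0.055)/1.055)^2.4 ≈ 0.30947
  L2 = 0.2126×0.53948 + 0.7152×0.02217 + 0.0722×0.30947 ≈ 0.15290
Lighter = 0.21427, Darker = 0.15290
Ratio = (L_lighter + 0.05) / (L_darker + 0.05)
Ratio = (0.21427 + 0.05) / (0.15290 + 0.05) = 0.26427 / 0.20290 ≈ 1.3025
Ratio ≈ 1.30:1


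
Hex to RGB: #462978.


46 → 70 (R)
29 → 41 (G)
78 → 120 (B)
= RGB(70, 41, 120)


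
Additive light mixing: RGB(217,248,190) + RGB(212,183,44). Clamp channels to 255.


Additive: each channel = min(255, C₁+C₂)
R: 217+212 = 429 → 255
G: 248+183 = 431 → 255
B: 190+44 = 234 → 234
= RGB(255, 255, 234)


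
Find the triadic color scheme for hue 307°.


Triadic: equally spaced at 120° intervals
H1 = 307°
H2 = (307 + 120) mod 360 = 67°
H3 = (307 + 240) mod 360 = 187°
Triadic = 307°, 67°, 187°


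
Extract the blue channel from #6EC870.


Color: #6EC870
R = 6E = 110
G = C8 = 200
B = 70 = 112
Blue = 112


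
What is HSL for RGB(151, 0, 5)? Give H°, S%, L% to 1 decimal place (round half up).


Normalize: R'=151/255≈0.5922, G'=0/255≈0.0000, B'=5/255≈0.0196
Max=151/255, Min=0/255, Δ=Max-Min=151/255
L = (Max+Min)/2 = (151+0)/510 = 151/510 = 0.29607… → L = 29.6%
L ≤ 0.5 → S = Δ/(Max+Min) = 151/(151+0) = 151/151 = 1 → S = 100.0%
(the 1/255 factors cancel in S and H, so raw channel differences can be used)
Max is R' → H = 60 × (((G-B)/Δ) mod 6) = 60 × (((0-5)/151) mod 6)
  (-5)/151 = -0.0331…; negative, so add 6 → 5.9668…
  H = 60 × 5.9668… = 358.013…° → H = 358.0°
= HSL(358.0°, 100.0%, 29.6%)


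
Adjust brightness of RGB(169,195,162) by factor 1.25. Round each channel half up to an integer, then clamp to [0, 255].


Multiply each channel by 1.25, round half up, clamp to [0, 255]
R: 169×1.25 = 211.25 → round → 211
G: 195×1.25 = 243.75 → round → 244
B: 162×1.25 = 202.5 → round → 203
= RGB(211, 244, 203)


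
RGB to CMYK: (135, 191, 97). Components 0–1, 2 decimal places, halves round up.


R'=135/255≈0.5294, G'=191/255≈0.7490, B'=97/255≈0.3804
K = 1 - max(R',G',B') = 1 - 191/255 = 64/255 = 0.25098… → 0.25
(1-R'-K)/(1-K) simplifies to (max-R)/max with max = 191:
C = (191-135)/191 = 56/191 = 0.29319… → 0.29
M = (191-191)/191 = 0/191 = 0 → 0.00
Y = (191-97)/191 = 94/191 = 0.49214… → 0.49
= CMYK(0.29, 0.00, 0.49, 0.25)


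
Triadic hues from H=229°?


Triadic: equally spaced at 120° intervals
H1 = 229°
H2 = (229 + 120) mod 360 = 349°
H3 = (229 + 240) mod 360 = 109°
Triadic = 229°, 349°, 109°


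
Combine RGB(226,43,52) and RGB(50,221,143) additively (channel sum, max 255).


Additive: each channel = min(255, C₁+C₂)
R: 226+50 = 276 → 255
G: 43+221 = 264 → 255
B: 52+143 = 195 → 195
= RGB(255, 255, 195)


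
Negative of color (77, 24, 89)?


Invert: (255-R, 255-G, 255-B)
R: 255-77 = 178
G: 255-24 = 231
B: 255-89 = 166
= RGB(178, 231, 166)


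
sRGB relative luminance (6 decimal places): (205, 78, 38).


Linearize each channel (sRGB transfer function): c = v/255; c_lin = c/12.92 if c ≤ 0.04045, else ((c+0.055)/1.055)^2.4
  R: 205/255 ≈ 0.803922 > 0.04045 → ((0.803922+0.055)/1.055)^2.4 ≈ 0.610496
  G: 78/255 ≈ 0.305882 > 0.04045 → ((0.305882+0.055)/1.055)^2.4 ≈ 0.076185
  B: 38/255 ≈ 0.149020 > 0.04045 → ((0.149020+0.055)/1.055)^2.4 ≈ 0.019382
R_lin = 0.610496, G_lin = 0.076185, B_lin = 0.019382
L = 0.2126×R + 0.7152×G + 0.0722×B
L = 0.2126×0.610496 + 0.7152×0.076185 + 0.0722×0.019382
L ≈ 0.185679


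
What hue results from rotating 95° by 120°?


New hue = (H + rotation) mod 360
New hue = (95 + 120) mod 360
= 215 mod 360
= 215°


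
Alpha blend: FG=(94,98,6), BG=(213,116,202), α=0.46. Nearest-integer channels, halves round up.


C = α×F + (1-α)×B, with 1-α = 0.54
R: 0.46×94 + 0.54×213 = 43.24 + 115.02 = 158.26 → 158
G: 0.46×98 + 0.54×116 = 45.08 + 62.64 = 107.72 → 108
B: 0.46×6 + 0.54×202 = 2.76 + 109.08 = 111.84 → 112
= RGB(158, 108, 112)


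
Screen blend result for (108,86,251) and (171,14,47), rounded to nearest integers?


Screen: C = 255 - (255-A)×(255-B)/255, rounded to nearest integer
R: 255 - (255-108)×(255-171)/255 = 255 - 12348/255 ≈ 255 - 48.424 = 206.576 → 207
G: 255 - (255-86)×(255-14)/255 = 255 - 40729/255 ≈ 255 - 159.722 = 95.278 → 95
B: 255 - (255-251)×(255-47)/255 = 255 - 832/255 ≈ 255 - 3.263 = 251.737 → 252
= RGB(207, 95, 252)


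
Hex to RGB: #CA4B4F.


CA → 202 (R)
4B → 75 (G)
4F → 79 (B)
= RGB(202, 75, 79)


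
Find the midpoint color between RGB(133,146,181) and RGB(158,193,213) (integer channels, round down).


Midpoint: each channel = ⌊(C₁+C₂)/2⌋
R: ⌊(133+158)/2⌋ = 145
G: ⌊(146+193)/2⌋ = 169
B: ⌊(181+213)/2⌋ = 197
= RGB(145, 169, 197)


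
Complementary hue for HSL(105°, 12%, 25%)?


Complement = opposite side of color wheel = hue + 180°
H' = (105 + 180) mod 360 = 285°
S and L unchanged.
= HSL(285°, 12%, 25%)


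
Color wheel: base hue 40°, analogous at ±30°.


Base hue: 40°
Left analog: (40 - 30) mod 360 = 10°
Right analog: (40 + 30) mod 360 = 70°
Analogous hues = 10° and 70°


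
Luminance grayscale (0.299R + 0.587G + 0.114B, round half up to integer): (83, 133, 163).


Gray = 0.299×R + 0.587×G + 0.114×B
Gray = 0.299×83 + 0.587×133 + 0.114×163
Gray = 24.817 + 78.071 + 18.582
Gray = 121.470 → round half up → 121
Gray = 121


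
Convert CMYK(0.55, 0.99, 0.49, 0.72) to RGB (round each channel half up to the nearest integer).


R = 255 × (1-C) × (1-K) = 255 × 0.45 × 0.28 = 32.13 → 32
G = 255 × (1-M) × (1-K) = 255 × 0.01 × 0.28 = 0.714 → 1
B = 255 × (1-Y) × (1-K) = 255 × 0.51 × 0.28 = 36.414 → 36
= RGB(32, 1, 36)


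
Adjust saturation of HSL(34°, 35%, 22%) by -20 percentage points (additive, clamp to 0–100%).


Original S = 35%
Adjustment = -20 percentage points
New S = 35 + (-20) = 15
Clamp to [0, 100] → 15
= HSL(34°, 15%, 22%)


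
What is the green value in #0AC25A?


Color: #0AC25A
R = 0A = 10
G = C2 = 194
B = 5A = 90
Green = 194


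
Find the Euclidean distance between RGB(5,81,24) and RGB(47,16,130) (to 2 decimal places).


d = √[(R₁-R₂)² + (G₁-G₂)² + (B₁-B₂)²]
d = √[(5-47)² + (81-16)² + (24-130)²]
d = √[1764 + 4225 + 11236]
d = √17225
d ≈ 131.24


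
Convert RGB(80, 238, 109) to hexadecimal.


R = 80 → 50 (hex)
G = 238 → EE (hex)
B = 109 → 6D (hex)
Hex = #50EE6D


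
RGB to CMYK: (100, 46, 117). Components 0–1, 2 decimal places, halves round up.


R'=100/255≈0.3922, G'=46/255≈0.1804, B'=117/255≈0.4588
K = 1 - max(R',G',B') = 1 - 117/255 = 138/255 = 0.54117… → 0.54
(1-R'-K)/(1-K) simplifies to (max-R)/max with max = 117:
C = (117-100)/117 = 17/117 = 0.14529… → 0.15
M = (117-46)/117 = 71/117 = 0.60683… → 0.61
Y = (117-117)/117 = 0/117 = 0 → 0.00
= CMYK(0.15, 0.61, 0.00, 0.54)


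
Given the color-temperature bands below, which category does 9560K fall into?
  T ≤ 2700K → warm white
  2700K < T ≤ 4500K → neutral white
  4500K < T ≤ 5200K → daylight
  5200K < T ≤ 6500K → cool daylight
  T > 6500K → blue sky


Temperature: 9560K
9560K > 6500K → blue sky
Classification: blue sky


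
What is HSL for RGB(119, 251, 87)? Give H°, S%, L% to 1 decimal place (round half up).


Normalize: R'=119/255≈0.4667, G'=251/255≈0.9843, B'=87/255≈0.3412
Max=251/255, Min=87/255, Δ=Max-Min=164/255
L = (Max+Min)/2 = (251+87)/510 = 338/510 = 0.66274… → L = 66.3%
L > 0.5 → S = Δ/(2-Max-Min) = 164/(510-251-87) = 164/172 = 0.95348… → S = 95.3%
(the 1/255 factors cancel in S and H, so raw channel differences can be used)
Max is G' → H = 60 × ((B-R)/Δ + 2) = 60 × ((87-119)/164 + 2)
  -32/164 + 2 = -0.1951… + 2 = 1.8048…
  H = 60 × 1.8048… = 108.292…° → H = 108.3°
= HSL(108.3°, 95.3%, 66.3%)


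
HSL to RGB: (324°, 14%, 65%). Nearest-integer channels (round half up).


H=324°, S=0.14, L=0.65
C = (1-|2L-1|)×S = (1-|0.30|)×0.14 = 0.098
H' = H/60 = 324/60 ≈ 5.4000; X = C×(1-|H' mod 2 - 1|) = 0.0588
m = L - C/2 = 0.65 - 0.049 = 0.601
Sector ⌊H'⌋ = 5 → (R',G',B') = (0.098, 0.0, 0.0588)
RGB = ((R'+m)×255, (G'+m)×255, (B'+m)×255) = (178.245, 153.255, 168.249)
Round half up → RGB(178, 153, 168)


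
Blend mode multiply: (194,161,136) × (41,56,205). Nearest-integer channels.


Multiply: C = A×B/255, rounded to nearest integer
R: 194×41/255 = 7954/255 ≈ 31.192 → 31
G: 161×56/255 = 9016/255 ≈ 35.357 → 35
B: 136×205/255 = 27880/255 ≈ 109.333 → 109
= RGB(31, 35, 109)
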